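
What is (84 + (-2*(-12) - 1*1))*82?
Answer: 8774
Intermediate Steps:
(84 + (-2*(-12) - 1*1))*82 = (84 + (24 - 1))*82 = (84 + 23)*82 = 107*82 = 8774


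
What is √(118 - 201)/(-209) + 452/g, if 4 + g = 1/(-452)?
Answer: -204304/1809 - I*√83/209 ≈ -112.94 - 0.043591*I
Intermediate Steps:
g = -1809/452 (g = -4 + 1/(-452) = -4 - 1/452 = -1809/452 ≈ -4.0022)
√(118 - 201)/(-209) + 452/g = √(118 - 201)/(-209) + 452/(-1809/452) = √(-83)*(-1/209) + 452*(-452/1809) = (I*√83)*(-1/209) - 204304/1809 = -I*√83/209 - 204304/1809 = -204304/1809 - I*√83/209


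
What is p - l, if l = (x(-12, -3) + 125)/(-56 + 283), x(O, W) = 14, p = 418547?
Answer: 95010030/227 ≈ 4.1855e+5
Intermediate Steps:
l = 139/227 (l = (14 + 125)/(-56 + 283) = 139/227 ≈ 0.61234)
p - l = 418547 - 1*139/227 = 418547 - 139/227 = 95010030/227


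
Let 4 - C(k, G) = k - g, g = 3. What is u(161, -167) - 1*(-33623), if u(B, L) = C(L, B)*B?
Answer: 61637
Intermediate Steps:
C(k, G) = 7 - k (C(k, G) = 4 - (k - 1*3) = 4 - (k - 3) = 4 - (-3 + k) = 4 + (3 - k) = 7 - k)
u(B, L) = B*(7 - L) (u(B, L) = (7 - L)*B = B*(7 - L))
u(161, -167) - 1*(-33623) = 161*(7 - 1*(-167)) - 1*(-33623) = 161*(7 + 167) + 33623 = 161*174 + 33623 = 28014 + 33623 = 61637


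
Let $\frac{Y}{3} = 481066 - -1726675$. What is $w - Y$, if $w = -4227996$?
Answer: $-10851219$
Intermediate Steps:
$Y = 6623223$ ($Y = 3 \left(481066 - -1726675\right) = 3 \left(481066 + 1726675\right) = 3 \cdot 2207741 = 6623223$)
$w - Y = -4227996 - 6623223 = -10851219$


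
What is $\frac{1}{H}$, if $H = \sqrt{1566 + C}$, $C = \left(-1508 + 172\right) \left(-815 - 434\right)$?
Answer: $\frac{\sqrt{1670230}}{1670230} \approx 0.00077377$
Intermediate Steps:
$C = 1668664$ ($C = \left(-1336\right) \left(-1249\right) = 1668664$)
$H = \sqrt{1670230}$ ($H = \sqrt{1566 + 1668664} = \sqrt{1670230} \approx 1292.4$)
$\frac{1}{H} = \frac{1}{\sqrt{1670230}} = \frac{\sqrt{1670230}}{1670230}$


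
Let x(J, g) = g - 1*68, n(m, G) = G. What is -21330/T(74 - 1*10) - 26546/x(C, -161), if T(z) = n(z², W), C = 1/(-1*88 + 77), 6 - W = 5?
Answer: -4858024/229 ≈ -21214.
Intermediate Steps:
W = 1 (W = 6 - 1*5 = 6 - 5 = 1)
C = -1/11 (C = 1/(-88 + 77) = 1/(-11) = -1/11 ≈ -0.090909)
T(z) = 1
x(J, g) = -68 + g (x(J, g) = g - 68 = -68 + g)
-21330/T(74 - 1*10) - 26546/x(C, -161) = -21330/1 - 26546/(-68 - 161) = -21330*1 - 26546/(-229) = -21330 - 26546*(-1/229) = -21330 + 26546/229 = -4858024/229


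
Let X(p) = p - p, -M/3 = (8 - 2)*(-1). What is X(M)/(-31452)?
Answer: 0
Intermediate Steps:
M = 18 (M = -3*(8 - 2)*(-1) = -18*(-1) = -3*(-6) = 18)
X(p) = 0
X(M)/(-31452) = 0/(-31452) = 0*(-1/31452) = 0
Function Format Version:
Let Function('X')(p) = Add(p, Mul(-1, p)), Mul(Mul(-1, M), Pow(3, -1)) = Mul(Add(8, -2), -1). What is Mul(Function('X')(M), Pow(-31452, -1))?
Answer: 0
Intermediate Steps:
M = 18 (M = Mul(-3, Mul(Add(8, -2), -1)) = Mul(-3, Mul(6, -1)) = Mul(-3, -6) = 18)
Function('X')(p) = 0
Mul(Function('X')(M), Pow(-31452, -1)) = Mul(0, Pow(-31452, -1)) = Mul(0, Rational(-1, 31452)) = 0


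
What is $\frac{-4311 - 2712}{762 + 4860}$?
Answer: $- \frac{2341}{1874} \approx -1.2492$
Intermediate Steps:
$\frac{-4311 - 2712}{762 + 4860} = - \frac{7023}{5622} = \left(-7023\right) \frac{1}{5622} = - \frac{2341}{1874}$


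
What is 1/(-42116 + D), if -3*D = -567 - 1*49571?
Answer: -3/76210 ≈ -3.9365e-5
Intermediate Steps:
D = 50138/3 (D = -(-567 - 1*49571)/3 = -(-567 - 49571)/3 = -⅓*(-50138) = 50138/3 ≈ 16713.)
1/(-42116 + D) = 1/(-42116 + 50138/3) = 1/(-76210/3) = -3/76210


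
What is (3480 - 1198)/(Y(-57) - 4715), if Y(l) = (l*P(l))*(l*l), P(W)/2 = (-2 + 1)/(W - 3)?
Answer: -22820/108881 ≈ -0.20959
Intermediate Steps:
P(W) = -2/(-3 + W) (P(W) = 2*((-2 + 1)/(W - 3)) = 2*(-1/(-3 + W)) = -2/(-3 + W))
Y(l) = -2*l³/(-3 + l) (Y(l) = (l*(-2/(-3 + l)))*(l*l) = (-2*l/(-3 + l))*l² = -2*l³/(-3 + l))
(3480 - 1198)/(Y(-57) - 4715) = (3480 - 1198)/(-2*(-57)³/(-3 - 57) - 4715) = 2282/(-2*(-185193)/(-60) - 4715) = 2282/(-2*(-185193)*(-1/60) - 4715) = 2282/(-61731/10 - 4715) = 2282/(-108881/10) = 2282*(-10/108881) = -22820/108881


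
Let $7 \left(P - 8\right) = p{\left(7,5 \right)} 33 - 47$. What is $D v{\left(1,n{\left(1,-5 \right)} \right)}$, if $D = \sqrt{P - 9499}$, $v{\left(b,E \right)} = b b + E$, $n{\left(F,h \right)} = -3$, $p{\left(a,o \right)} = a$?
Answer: $- \frac{2 i \sqrt{463771}}{7} \approx - 194.57 i$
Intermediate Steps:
$v{\left(b,E \right)} = E + b^{2}$ ($v{\left(b,E \right)} = b^{2} + E = E + b^{2}$)
$P = \frac{240}{7}$ ($P = 8 + \frac{7 \cdot 33 - 47}{7} = 8 + \frac{231 - 47}{7} = 8 + \frac{1}{7} \cdot 184 = 8 + \frac{184}{7} = \frac{240}{7} \approx 34.286$)
$D = \frac{i \sqrt{463771}}{7}$ ($D = \sqrt{\frac{240}{7} - 9499} = \sqrt{- \frac{66253}{7}} = \frac{i \sqrt{463771}}{7} \approx 97.287 i$)
$D v{\left(1,n{\left(1,-5 \right)} \right)} = \frac{i \sqrt{463771}}{7} \left(-3 + 1^{2}\right) = \frac{i \sqrt{463771}}{7} \left(-3 + 1\right) = \frac{i \sqrt{463771}}{7} \left(-2\right) = - \frac{2 i \sqrt{463771}}{7}$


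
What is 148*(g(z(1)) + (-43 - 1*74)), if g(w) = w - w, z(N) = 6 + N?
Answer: -17316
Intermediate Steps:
g(w) = 0
148*(g(z(1)) + (-43 - 1*74)) = 148*(0 + (-43 - 1*74)) = 148*(0 + (-43 - 74)) = 148*(0 - 117) = 148*(-117) = -17316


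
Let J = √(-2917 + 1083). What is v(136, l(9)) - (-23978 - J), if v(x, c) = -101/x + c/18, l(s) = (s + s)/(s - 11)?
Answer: 3260839/136 + I*√1834 ≈ 23977.0 + 42.825*I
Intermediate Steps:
l(s) = 2*s/(-11 + s) (l(s) = (2*s)/(-11 + s) = 2*s/(-11 + s))
v(x, c) = -101/x + c/18 (v(x, c) = -101/x + c*(1/18) = -101/x + c/18)
J = I*√1834 (J = √(-1834) = I*√1834 ≈ 42.825*I)
v(136, l(9)) - (-23978 - J) = (-101/136 + (2*9/(-11 + 9))/18) - (-23978 - I*√1834) = (-101*1/136 + (2*9/(-2))/18) - (-23978 - I*√1834) = (-101/136 + (2*9*(-½))/18) + (23978 + I*√1834) = (-101/136 + (1/18)*(-9)) + (23978 + I*√1834) = (-101/136 - ½) + (23978 + I*√1834) = -169/136 + (23978 + I*√1834) = 3260839/136 + I*√1834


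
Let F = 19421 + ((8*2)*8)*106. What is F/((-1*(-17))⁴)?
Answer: 32989/83521 ≈ 0.39498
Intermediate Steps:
F = 32989 (F = 19421 + (16*8)*106 = 19421 + 128*106 = 19421 + 13568 = 32989)
F/((-1*(-17))⁴) = 32989/((-1*(-17))⁴) = 32989/(17⁴) = 32989/83521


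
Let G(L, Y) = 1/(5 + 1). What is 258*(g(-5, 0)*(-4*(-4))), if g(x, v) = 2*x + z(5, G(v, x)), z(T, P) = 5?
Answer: -20640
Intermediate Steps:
G(L, Y) = ⅙ (G(L, Y) = 1/6 = ⅙)
g(x, v) = 5 + 2*x (g(x, v) = 2*x + 5 = 5 + 2*x)
258*(g(-5, 0)*(-4*(-4))) = 258*((5 + 2*(-5))*(-4*(-4))) = 258*((5 - 10)*16) = 258*(-5*16) = 258*(-80) = -20640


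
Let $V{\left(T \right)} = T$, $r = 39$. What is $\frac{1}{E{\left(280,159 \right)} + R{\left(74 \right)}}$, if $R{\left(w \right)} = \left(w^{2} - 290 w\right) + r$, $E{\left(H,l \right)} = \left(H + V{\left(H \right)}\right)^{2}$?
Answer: $\frac{1}{297655} \approx 3.3596 \cdot 10^{-6}$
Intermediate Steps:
$E{\left(H,l \right)} = 4 H^{2}$ ($E{\left(H,l \right)} = \left(H + H\right)^{2} = \left(2 H\right)^{2} = 4 H^{2}$)
$R{\left(w \right)} = 39 + w^{2} - 290 w$ ($R{\left(w \right)} = \left(w^{2} - 290 w\right) + 39 = 39 + w^{2} - 290 w$)
$\frac{1}{E{\left(280,159 \right)} + R{\left(74 \right)}} = \frac{1}{4 \cdot 280^{2} + \left(39 + 74^{2} - 21460\right)} = \frac{1}{4 \cdot 78400 + \left(39 + 5476 - 21460\right)} = \frac{1}{313600 - 15945} = \frac{1}{297655}$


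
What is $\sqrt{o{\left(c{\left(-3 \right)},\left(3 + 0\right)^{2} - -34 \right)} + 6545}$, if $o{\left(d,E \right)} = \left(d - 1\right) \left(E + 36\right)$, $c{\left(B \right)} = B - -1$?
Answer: $2 \sqrt{1577} \approx 79.423$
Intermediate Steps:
$c{\left(B \right)} = 1 + B$ ($c{\left(B \right)} = B + 1 = 1 + B$)
$o{\left(d,E \right)} = \left(-1 + d\right) \left(36 + E\right)$
$\sqrt{o{\left(c{\left(-3 \right)},\left(3 + 0\right)^{2} - -34 \right)} + 6545} = \sqrt{\left(-36 - \left(\left(3 + 0\right)^{2} - -34\right) + 36 \left(1 - 3\right) + \left(\left(3 + 0\right)^{2} - -34\right) \left(1 - 3\right)\right) + 6545} = \sqrt{\left(-36 - \left(3^{2} + 34\right) + 36 \left(-2\right) + \left(3^{2} + 34\right) \left(-2\right)\right) + 6545} = \sqrt{\left(-36 - \left(9 + 34\right) - 72 + \left(9 + 34\right) \left(-2\right)\right) + 6545} = \sqrt{\left(-36 - 43 - 72 + 43 \left(-2\right)\right) + 6545} = \sqrt{\left(-36 - 43 - 72 - 86\right) + 6545} = \sqrt{-237 + 6545} = \sqrt{6308} = 2 \sqrt{1577}$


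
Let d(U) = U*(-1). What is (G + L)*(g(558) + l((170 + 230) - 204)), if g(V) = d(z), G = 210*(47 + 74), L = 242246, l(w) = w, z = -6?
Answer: 54066512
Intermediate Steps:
d(U) = -U
G = 25410 (G = 210*121 = 25410)
g(V) = 6 (g(V) = -1*(-6) = 6)
(G + L)*(g(558) + l((170 + 230) - 204)) = (25410 + 242246)*(6 + ((170 + 230) - 204)) = 267656*(6 + (400 - 204)) = 267656*(6 + 196) = 267656*202 = 54066512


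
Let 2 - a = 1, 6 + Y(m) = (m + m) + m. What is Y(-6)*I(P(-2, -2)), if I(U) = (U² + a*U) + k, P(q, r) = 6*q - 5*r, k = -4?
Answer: 48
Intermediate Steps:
Y(m) = -6 + 3*m (Y(m) = -6 + ((m + m) + m) = -6 + (2*m + m) = -6 + 3*m)
a = 1 (a = 2 - 1*1 = 2 - 1 = 1)
P(q, r) = -5*r + 6*q
I(U) = -4 + U + U² (I(U) = (U² + 1*U) - 4 = (U² + U) - 4 = (U + U²) - 4 = -4 + U + U²)
Y(-6)*I(P(-2, -2)) = (-6 + 3*(-6))*(-4 + (-5*(-2) + 6*(-2)) + (-5*(-2) + 6*(-2))²) = (-6 - 18)*(-4 + (10 - 12) + (10 - 12)²) = -24*(-4 - 2 + (-2)²) = -24*(-4 - 2 + 4) = -24*(-2) = 48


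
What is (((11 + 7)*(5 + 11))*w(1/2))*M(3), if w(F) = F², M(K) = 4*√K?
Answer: 288*√3 ≈ 498.83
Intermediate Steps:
(((11 + 7)*(5 + 11))*w(1/2))*M(3) = (((11 + 7)*(5 + 11))*(1/2)²)*(4*√3) = ((18*16)*(½)²)*(4*√3) = (288*(¼))*(4*√3) = 72*(4*√3) = 288*√3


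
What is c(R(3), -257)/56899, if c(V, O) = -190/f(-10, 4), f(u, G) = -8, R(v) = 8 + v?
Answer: 95/227596 ≈ 0.00041741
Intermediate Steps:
c(V, O) = 95/4 (c(V, O) = -190/(-8) = -190*(-⅛) = 95/4)
c(R(3), -257)/56899 = (95/4)/56899 = (95/4)*(1/56899) = 95/227596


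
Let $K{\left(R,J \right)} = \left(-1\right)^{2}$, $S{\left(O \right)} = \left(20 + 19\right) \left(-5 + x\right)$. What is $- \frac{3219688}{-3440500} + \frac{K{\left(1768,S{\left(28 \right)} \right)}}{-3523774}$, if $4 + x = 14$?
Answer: $\frac{2836362355503}{3030886111750} \approx 0.93582$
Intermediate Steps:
$x = 10$ ($x = -4 + 14 = 10$)
$S{\left(O \right)} = 195$ ($S{\left(O \right)} = \left(20 + 19\right) \left(-5 + 10\right) = 39 \cdot 5 = 195$)
$K{\left(R,J \right)} = 1$
$- \frac{3219688}{-3440500} + \frac{K{\left(1768,S{\left(28 \right)} \right)}}{-3523774} = - \frac{3219688}{-3440500} + 1 \frac{1}{-3523774} = \left(-3219688\right) \left(- \frac{1}{3440500}\right) + 1 \left(- \frac{1}{3523774}\right) = \frac{804922}{860125} - \frac{1}{3523774} = \frac{2836362355503}{3030886111750}$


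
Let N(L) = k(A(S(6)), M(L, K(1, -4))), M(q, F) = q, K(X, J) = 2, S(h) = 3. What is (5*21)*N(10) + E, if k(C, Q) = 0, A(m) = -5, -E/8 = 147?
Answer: -1176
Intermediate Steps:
E = -1176 (E = -8*147 = -1176)
N(L) = 0
(5*21)*N(10) + E = (5*21)*0 - 1176 = 105*0 - 1176 = 0 - 1176 = -1176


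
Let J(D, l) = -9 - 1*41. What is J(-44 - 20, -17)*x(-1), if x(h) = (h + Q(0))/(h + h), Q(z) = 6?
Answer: 125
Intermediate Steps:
J(D, l) = -50 (J(D, l) = -9 - 41 = -50)
x(h) = (6 + h)/(2*h) (x(h) = (h + 6)/(h + h) = (6 + h)/((2*h)) = (6 + h)*(1/(2*h)) = (6 + h)/(2*h))
J(-44 - 20, -17)*x(-1) = -25*(6 - 1)/(-1) = -25*(-1)*5 = -50*(-5/2) = 125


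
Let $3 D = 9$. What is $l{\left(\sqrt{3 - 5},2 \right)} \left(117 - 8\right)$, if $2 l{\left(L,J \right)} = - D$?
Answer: $- \frac{327}{2} \approx -163.5$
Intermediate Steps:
$D = 3$ ($D = \frac{1}{3} \cdot 9 = 3$)
$l{\left(L,J \right)} = - \frac{3}{2}$ ($l{\left(L,J \right)} = \frac{\left(-1\right) 3}{2} = \frac{1}{2} \left(-3\right) = - \frac{3}{2}$)
$l{\left(\sqrt{3 - 5},2 \right)} \left(117 - 8\right) = - \frac{3 \left(117 - 8\right)}{2} = \left(- \frac{3}{2}\right) 109 = - \frac{327}{2}$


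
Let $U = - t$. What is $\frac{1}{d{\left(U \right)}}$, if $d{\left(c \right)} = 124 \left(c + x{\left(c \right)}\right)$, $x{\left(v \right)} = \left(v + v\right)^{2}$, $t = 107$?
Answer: $\frac{1}{5665436} \approx 1.7651 \cdot 10^{-7}$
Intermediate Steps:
$x{\left(v \right)} = 4 v^{2}$ ($x{\left(v \right)} = \left(2 v\right)^{2} = 4 v^{2}$)
$U = -107$ ($U = \left(-1\right) 107 = -107$)
$d{\left(c \right)} = 124 c + 496 c^{2}$ ($d{\left(c \right)} = 124 \left(c + 4 c^{2}\right) = 124 c + 496 c^{2}$)
$\frac{1}{d{\left(U \right)}} = \frac{1}{124 \left(-107\right) \left(1 + 4 \left(-107\right)\right)} = \frac{1}{124 \left(-107\right) \left(1 - 428\right)} = \frac{1}{124 \left(-107\right) \left(-427\right)} = \frac{1}{5665436}$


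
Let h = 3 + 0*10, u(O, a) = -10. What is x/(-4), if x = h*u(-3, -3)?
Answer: 15/2 ≈ 7.5000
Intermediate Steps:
h = 3 (h = 3 + 0 = 3)
x = -30 (x = 3*(-10) = -30)
x/(-4) = -30/(-4) = -30*(-¼) = 15/2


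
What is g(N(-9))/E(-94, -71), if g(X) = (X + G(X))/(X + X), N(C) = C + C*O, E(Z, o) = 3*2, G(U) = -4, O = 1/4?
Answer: 61/540 ≈ 0.11296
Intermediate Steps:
O = ¼ ≈ 0.25000
E(Z, o) = 6
N(C) = 5*C/4 (N(C) = C + C*(¼) = C + C/4 = 5*C/4)
g(X) = (-4 + X)/(2*X) (g(X) = (X - 4)/(X + X) = (-4 + X)/((2*X)) = (-4 + X)*(1/(2*X)) = (-4 + X)/(2*X))
g(N(-9))/E(-94, -71) = ((-4 + (5/4)*(-9))/(2*(((5/4)*(-9)))))/6 = ((-4 - 45/4)/(2*(-45/4)))*(⅙) = ((½)*(-4/45)*(-61/4))*(⅙) = (61/90)*(⅙) = 61/540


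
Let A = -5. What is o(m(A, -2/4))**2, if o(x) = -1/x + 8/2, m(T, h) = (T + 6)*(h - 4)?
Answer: 1444/81 ≈ 17.827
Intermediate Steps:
m(T, h) = (-4 + h)*(6 + T) (m(T, h) = (6 + T)*(-4 + h) = (-4 + h)*(6 + T))
o(x) = 4 - 1/x (o(x) = -1/x + 8*(1/2) = -1/x + 4 = 4 - 1/x)
o(m(A, -2/4))**2 = (4 - 1/(-24 - 4*(-5) + 6*(-2/4) - (-10)/4))**2 = (4 - 1/(-24 + 20 + 6*(-2*1/4) - (-10)/4))**2 = (4 - 1/(-24 + 20 + 6*(-1/2) - 5*(-1/2)))**2 = (4 - 1/(-24 + 20 - 3 + 5/2))**2 = (4 - 1/(-9/2))**2 = (4 - 1*(-2/9))**2 = (4 + 2/9)**2 = (38/9)**2 = 1444/81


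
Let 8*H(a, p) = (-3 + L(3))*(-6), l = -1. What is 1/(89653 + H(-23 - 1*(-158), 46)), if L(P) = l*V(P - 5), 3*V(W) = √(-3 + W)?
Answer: 717242/64304510823 - 2*I*√5/64304510823 ≈ 1.1154e-5 - 6.9546e-11*I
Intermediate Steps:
V(W) = √(-3 + W)/3
L(P) = -√(-8 + P)/3 (L(P) = -√(-3 + (P - 5))/3 = -√(-3 + (-5 + P))/3 = -√(-8 + P)/3)
H(a, p) = 9/4 + I*√5/4 (H(a, p) = ((-3 - √(-8 + 3)/3)*(-6))/8 = ((-3 - I*√5/3)*(-6))/8 = (18 + 2*I*√5)/8 = 9/4 + I*√5/4)
1/(89653 + H(-23 - 1*(-158), 46)) = 1/(89653 + (9/4 + I*√5/4)) = 1/(358621/4 + I*√5/4)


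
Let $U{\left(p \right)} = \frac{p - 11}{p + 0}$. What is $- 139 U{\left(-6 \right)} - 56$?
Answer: $- \frac{2699}{6} \approx -449.83$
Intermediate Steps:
$U{\left(p \right)} = \frac{-11 + p}{p}$
$- 139 U{\left(-6 \right)} - 56 = - 139 \frac{-11 - 6}{-6} - 56 = - 139 \left(\left(- \frac{1}{6}\right) \left(-17\right)\right) - 56 = \left(-139\right) \frac{17}{6} - 56 = - \frac{2363}{6} - 56 = - \frac{2699}{6}$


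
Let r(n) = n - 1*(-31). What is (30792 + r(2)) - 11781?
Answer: 19044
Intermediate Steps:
r(n) = 31 + n (r(n) = n + 31 = 31 + n)
(30792 + r(2)) - 11781 = (30792 + (31 + 2)) - 11781 = (30792 + 33) - 11781 = 30825 - 11781 = 19044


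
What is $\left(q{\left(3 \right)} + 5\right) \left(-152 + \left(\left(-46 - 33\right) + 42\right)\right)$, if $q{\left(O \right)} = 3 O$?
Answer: $-2646$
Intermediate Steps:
$\left(q{\left(3 \right)} + 5\right) \left(-152 + \left(\left(-46 - 33\right) + 42\right)\right) = \left(3 \cdot 3 + 5\right) \left(-152 + \left(\left(-46 - 33\right) + 42\right)\right) = \left(9 + 5\right) \left(-152 + \left(-79 + 42\right)\right) = 14 \left(-152 - 37\right) = 14 \left(-189\right) = -2646$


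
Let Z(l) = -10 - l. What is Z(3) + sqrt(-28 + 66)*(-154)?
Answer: -13 - 154*sqrt(38) ≈ -962.32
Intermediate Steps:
Z(3) + sqrt(-28 + 66)*(-154) = (-10 - 1*3) + sqrt(-28 + 66)*(-154) = (-10 - 3) + sqrt(38)*(-154) = -13 - 154*sqrt(38)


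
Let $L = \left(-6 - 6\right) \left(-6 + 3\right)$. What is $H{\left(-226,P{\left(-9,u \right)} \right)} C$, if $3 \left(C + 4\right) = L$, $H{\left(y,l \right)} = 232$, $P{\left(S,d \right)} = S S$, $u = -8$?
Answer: $1856$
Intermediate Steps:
$P{\left(S,d \right)} = S^{2}$
$L = 36$ ($L = \left(-12\right) \left(-3\right) = 36$)
$C = 8$ ($C = -4 + \frac{1}{3} \cdot 36 = -4 + 12 = 8$)
$H{\left(-226,P{\left(-9,u \right)} \right)} C = 232 \cdot 8 = 1856$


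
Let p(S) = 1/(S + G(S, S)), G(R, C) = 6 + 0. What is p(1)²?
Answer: 1/49 ≈ 0.020408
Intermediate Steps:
G(R, C) = 6
p(S) = 1/(6 + S) (p(S) = 1/(S + 6) = 1/(6 + S))
p(1)² = (1/(6 + 1))² = (1/7)² = (⅐)² = 1/49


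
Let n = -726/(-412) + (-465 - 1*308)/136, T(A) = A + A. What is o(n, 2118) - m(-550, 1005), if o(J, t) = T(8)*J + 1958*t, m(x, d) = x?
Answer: 7262327224/1751 ≈ 4.1475e+6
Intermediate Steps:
T(A) = 2*A
n = -54935/14008 (n = -726*(-1/412) + (-465 - 308)*(1/136) = 363/206 - 773*1/136 = 363/206 - 773/136 = -54935/14008 ≈ -3.9217)
o(J, t) = 16*J + 1958*t (o(J, t) = (2*8)*J + 1958*t = 16*J + 1958*t)
o(n, 2118) - m(-550, 1005) = (16*(-54935/14008) + 1958*2118) - 1*(-550) = (-109870/1751 + 4147044) + 550 = 7261364174/1751 + 550 = 7262327224/1751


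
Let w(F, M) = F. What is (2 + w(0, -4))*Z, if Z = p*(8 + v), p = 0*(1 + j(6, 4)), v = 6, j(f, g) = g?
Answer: 0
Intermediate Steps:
p = 0 (p = 0*(1 + 4) = 0*5 = 0)
Z = 0 (Z = 0*(8 + 6) = 0*14 = 0)
(2 + w(0, -4))*Z = (2 + 0)*0 = 2*0 = 0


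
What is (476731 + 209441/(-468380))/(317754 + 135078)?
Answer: 74430352113/70699150720 ≈ 1.0528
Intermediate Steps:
(476731 + 209441/(-468380))/(317754 + 135078) = (476731 + 209441*(-1/468380))/452832 = (476731 - 209441/468380)*(1/452832) = (223291056339/468380)*(1/452832) = 74430352113/70699150720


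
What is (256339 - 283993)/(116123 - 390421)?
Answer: 13827/137149 ≈ 0.10082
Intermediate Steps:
(256339 - 283993)/(116123 - 390421) = -27654/(-274298) = -27654*(-1/274298) = 13827/137149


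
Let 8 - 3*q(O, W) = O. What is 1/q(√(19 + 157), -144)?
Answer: -3/14 - 3*√11/28 ≈ -0.56964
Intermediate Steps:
q(O, W) = 8/3 - O/3
1/q(√(19 + 157), -144) = 1/(8/3 - √(19 + 157)/3) = 1/(8/3 - 4*√11/3)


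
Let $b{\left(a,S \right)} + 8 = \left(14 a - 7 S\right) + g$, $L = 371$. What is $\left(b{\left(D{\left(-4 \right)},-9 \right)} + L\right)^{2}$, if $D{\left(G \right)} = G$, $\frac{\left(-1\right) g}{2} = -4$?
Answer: $142884$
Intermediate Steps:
$g = 8$ ($g = \left(-2\right) \left(-4\right) = 8$)
$b{\left(a,S \right)} = - 7 S + 14 a$ ($b{\left(a,S \right)} = -8 - \left(-8 - 14 a + 7 S\right) = -8 + \left(8 - 7 S + 14 a\right) = - 7 S + 14 a$)
$\left(b{\left(D{\left(-4 \right)},-9 \right)} + L\right)^{2} = \left(\left(\left(-7\right) \left(-9\right) + 14 \left(-4\right)\right) + 371\right)^{2} = \left(\left(63 - 56\right) + 371\right)^{2} = \left(7 + 371\right)^{2} = 378^{2} = 142884$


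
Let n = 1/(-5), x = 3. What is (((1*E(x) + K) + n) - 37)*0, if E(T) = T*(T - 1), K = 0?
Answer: 0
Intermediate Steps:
E(T) = T*(-1 + T)
n = -1/5 ≈ -0.20000
(((1*E(x) + K) + n) - 37)*0 = (((1*(3*(-1 + 3)) + 0) - 1/5) - 37)*0 = (((1*(3*2) + 0) - 1/5) - 37)*0 = (((1*6 + 0) - 1/5) - 37)*0 = (((6 + 0) - 1/5) - 37)*0 = ((6 - 1/5) - 37)*0 = (29/5 - 37)*0 = -156/5*0 = 0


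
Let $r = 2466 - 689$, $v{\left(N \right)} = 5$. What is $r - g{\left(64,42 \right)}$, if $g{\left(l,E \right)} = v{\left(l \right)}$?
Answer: $1772$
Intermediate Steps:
$g{\left(l,E \right)} = 5$
$r = 1777$ ($r = 2466 - 689 = 1777$)
$r - g{\left(64,42 \right)} = 1777 - 5 = 1772$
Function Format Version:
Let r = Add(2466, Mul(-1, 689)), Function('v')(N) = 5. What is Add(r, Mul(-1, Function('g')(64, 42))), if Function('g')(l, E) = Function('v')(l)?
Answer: 1772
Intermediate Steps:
Function('g')(l, E) = 5
r = 1777 (r = Add(2466, -689) = 1777)
Add(r, Mul(-1, Function('g')(64, 42))) = Add(1777, Mul(-1, 5)) = Add(1777, -5) = 1772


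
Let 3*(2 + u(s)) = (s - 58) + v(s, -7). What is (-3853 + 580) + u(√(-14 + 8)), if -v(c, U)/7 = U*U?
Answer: -10226/3 + I*√6/3 ≈ -3408.7 + 0.8165*I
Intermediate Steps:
v(c, U) = -7*U² (v(c, U) = -7*U*U = -7*U²)
u(s) = -407/3 + s/3 (u(s) = -2 + ((s - 58) - 7*(-7)²)/3 = -2 + ((-58 + s) - 7*49)/3 = -2 + ((-58 + s) - 343)/3 = -2 + (-401 + s)/3 = -2 + (-401/3 + s/3) = -407/3 + s/3)
(-3853 + 580) + u(√(-14 + 8)) = (-3853 + 580) + (-407/3 + √(-14 + 8)/3) = -3273 + (-407/3 + √(-6)/3) = -3273 + (-407/3 + (I*√6)/3) = -3273 + (-407/3 + I*√6/3) = -10226/3 + I*√6/3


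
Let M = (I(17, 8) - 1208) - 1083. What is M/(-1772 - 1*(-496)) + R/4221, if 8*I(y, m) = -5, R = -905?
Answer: 68145353/43087968 ≈ 1.5815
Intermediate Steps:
I(y, m) = -5/8 (I(y, m) = (⅛)*(-5) = -5/8)
M = -18333/8 (M = (-5/8 - 1208) - 1083 = -9669/8 - 1083 = -18333/8 ≈ -2291.6)
M/(-1772 - 1*(-496)) + R/4221 = -18333/(8*(-1772 - 1*(-496))) - 905/4221 = -18333/(8*(-1772 + 496)) - 905*1/4221 = -18333/8/(-1276) - 905/4221 = -18333/8*(-1/1276) - 905/4221 = 18333/10208 - 905/4221 = 68145353/43087968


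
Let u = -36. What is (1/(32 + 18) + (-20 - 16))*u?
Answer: 32382/25 ≈ 1295.3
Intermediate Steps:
(1/(32 + 18) + (-20 - 16))*u = (1/(32 + 18) + (-20 - 16))*(-36) = (1/50 - 36)*(-36) = -1799/50*(-36) = 32382/25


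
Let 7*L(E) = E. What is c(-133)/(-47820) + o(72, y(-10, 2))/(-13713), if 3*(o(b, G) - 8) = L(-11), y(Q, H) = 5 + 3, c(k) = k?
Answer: 10264223/4590289620 ≈ 0.0022361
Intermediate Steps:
L(E) = E/7
y(Q, H) = 8
o(b, G) = 157/21 (o(b, G) = 8 + ((⅐)*(-11))/3 = 8 + (⅓)*(-11/7) = 8 - 11/21 = 157/21)
c(-133)/(-47820) + o(72, y(-10, 2))/(-13713) = -133/(-47820) + (157/21)/(-13713) = -133*(-1/47820) + (157/21)*(-1/13713) = 133/47820 - 157/287973 = 10264223/4590289620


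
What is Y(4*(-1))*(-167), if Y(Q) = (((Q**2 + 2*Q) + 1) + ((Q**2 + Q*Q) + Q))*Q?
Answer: 24716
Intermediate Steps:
Y(Q) = Q*(1 + 3*Q + 3*Q**2) (Y(Q) = ((1 + Q**2 + 2*Q) + ((Q**2 + Q**2) + Q))*Q = ((1 + Q**2 + 2*Q) + (2*Q**2 + Q))*Q = ((1 + Q**2 + 2*Q) + (Q + 2*Q**2))*Q = (1 + 3*Q + 3*Q**2)*Q = Q*(1 + 3*Q + 3*Q**2))
Y(4*(-1))*(-167) = ((4*(-1))*(1 + 3*(4*(-1)) + 3*(4*(-1))**2))*(-167) = -4*(1 + 3*(-4) + 3*(-4)**2)*(-167) = -4*(1 - 12 + 3*16)*(-167) = -4*(1 - 12 + 48)*(-167) = -4*37*(-167) = -148*(-167) = 24716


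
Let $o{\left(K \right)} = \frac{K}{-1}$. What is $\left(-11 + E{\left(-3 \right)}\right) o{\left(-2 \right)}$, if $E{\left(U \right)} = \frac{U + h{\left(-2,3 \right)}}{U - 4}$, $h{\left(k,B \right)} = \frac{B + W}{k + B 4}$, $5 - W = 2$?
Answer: $- \frac{746}{35} \approx -21.314$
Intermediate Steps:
$W = 3$ ($W = 5 - 2 = 3$)
$o{\left(K \right)} = - K$ ($o{\left(K \right)} = K \left(-1\right) = - K$)
$h{\left(k,B \right)} = \frac{3 + B}{k + 4 B}$ ($h{\left(k,B \right)} = \frac{B + 3}{k + B 4} = \frac{3 + B}{k + 4 B}$)
$E{\left(U \right)} = \frac{\frac{3}{5} + U}{-4 + U}$ ($E{\left(U \right)} = \frac{U + \frac{3 + 3}{-2 + 4 \cdot 3}}{U - 4} = \frac{U + \frac{1}{-2 + 12} \cdot 6}{-4 + U} = \frac{U + \frac{1}{10} \cdot 6}{-4 + U} = \frac{U + \frac{3}{5}}{-4 + U} = \frac{\frac{3}{5} + U}{-4 + U}$)
$\left(-11 + E{\left(-3 \right)}\right) o{\left(-2 \right)} = \left(-11 + \frac{\frac{3}{5} - 3}{-4 - 3}\right) \left(\left(-1\right) \left(-2\right)\right) = \left(-11 + \frac{1}{-7} \left(- \frac{12}{5}\right)\right) 2 = \left(-11 - - \frac{12}{35}\right) 2 = \left(-11 + \frac{12}{35}\right) 2 = \left(- \frac{373}{35}\right) 2 = - \frac{746}{35}$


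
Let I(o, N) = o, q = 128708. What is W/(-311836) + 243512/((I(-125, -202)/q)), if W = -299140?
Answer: -2443386485697539/9744875 ≈ -2.5074e+8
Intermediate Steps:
W/(-311836) + 243512/((I(-125, -202)/q)) = -299140/(-311836) + 243512/((-125/128708)) = -299140*(-1/311836) + 243512/((-125*1/128708)) = 74785/77959 + 243512/(-125/128708) = 74785/77959 + 243512*(-128708/125) = 74785/77959 - 31341942496/125 = -2443386485697539/9744875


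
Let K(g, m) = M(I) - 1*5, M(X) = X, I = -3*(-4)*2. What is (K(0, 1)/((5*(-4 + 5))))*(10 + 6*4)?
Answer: 646/5 ≈ 129.20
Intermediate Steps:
I = 24 (I = 12*2 = 24)
K(g, m) = 19 (K(g, m) = 24 - 1*5 = 24 - 5 = 19)
(K(0, 1)/((5*(-4 + 5))))*(10 + 6*4) = (19/(5*(-4 + 5)))*(10 + 6*4) = (19/(5*1))*(10 + 24) = (19/5)*34 = 646/5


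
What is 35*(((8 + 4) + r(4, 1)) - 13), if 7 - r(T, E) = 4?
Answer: 70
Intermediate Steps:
r(T, E) = 3 (r(T, E) = 7 - 1*4 = 7 - 4 = 3)
35*(((8 + 4) + r(4, 1)) - 13) = 35*(((8 + 4) + 3) - 13) = 35*((12 + 3) - 13) = 35*(15 - 13) = 35*2 = 70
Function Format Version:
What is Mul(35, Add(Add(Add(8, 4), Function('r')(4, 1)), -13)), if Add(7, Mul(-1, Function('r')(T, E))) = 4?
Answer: 70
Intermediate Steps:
Function('r')(T, E) = 3 (Function('r')(T, E) = Add(7, Mul(-1, 4)) = Add(7, -4) = 3)
Mul(35, Add(Add(Add(8, 4), Function('r')(4, 1)), -13)) = Mul(35, Add(Add(Add(8, 4), 3), -13)) = Mul(35, Add(Add(12, 3), -13)) = Mul(35, Add(15, -13)) = Mul(35, 2) = 70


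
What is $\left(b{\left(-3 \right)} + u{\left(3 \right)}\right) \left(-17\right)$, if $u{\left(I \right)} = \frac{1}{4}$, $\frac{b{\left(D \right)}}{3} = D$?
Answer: $\frac{595}{4} \approx 148.75$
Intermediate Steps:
$b{\left(D \right)} = 3 D$
$u{\left(I \right)} = \frac{1}{4}$
$\left(b{\left(-3 \right)} + u{\left(3 \right)}\right) \left(-17\right) = \left(3 \left(-3\right) + \frac{1}{4}\right) \left(-17\right) = \left(-9 + \frac{1}{4}\right) \left(-17\right) = \left(- \frac{35}{4}\right) \left(-17\right) = \frac{595}{4}$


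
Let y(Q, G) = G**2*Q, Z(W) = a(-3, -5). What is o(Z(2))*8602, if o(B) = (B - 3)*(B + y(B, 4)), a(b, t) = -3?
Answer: 2632212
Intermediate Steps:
Z(W) = -3
y(Q, G) = Q*G**2
o(B) = 17*B*(-3 + B) (o(B) = (B - 3)*(B + B*4**2) = (-3 + B)*(B + B*16) = (-3 + B)*(B + 16*B) = (-3 + B)*(17*B) = 17*B*(-3 + B))
o(Z(2))*8602 = (17*(-3)*(-3 - 3))*8602 = (17*(-3)*(-6))*8602 = 306*8602 = 2632212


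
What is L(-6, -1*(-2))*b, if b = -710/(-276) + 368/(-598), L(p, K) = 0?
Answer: 0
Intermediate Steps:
b = 3511/1794 (b = -710*(-1/276) + 368*(-1/598) = 355/138 - 8/13 = 3511/1794 ≈ 1.9571)
L(-6, -1*(-2))*b = 0*(3511/1794) = 0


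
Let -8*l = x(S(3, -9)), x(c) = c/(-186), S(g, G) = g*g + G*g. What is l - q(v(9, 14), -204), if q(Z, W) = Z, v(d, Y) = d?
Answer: -2235/248 ≈ -9.0121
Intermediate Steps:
S(g, G) = g² + G*g
x(c) = -c/186 (x(c) = c*(-1/186) = -c/186)
l = -3/248 (l = -(-1)*3*(-9 + 3)/1488 = -(-1)*3*(-6)/1488 = -(-1)*(-18)/1488 = -⅛*3/31 = -3/248 ≈ -0.012097)
l - q(v(9, 14), -204) = -3/248 - 1*9 = -3/248 - 9 = -2235/248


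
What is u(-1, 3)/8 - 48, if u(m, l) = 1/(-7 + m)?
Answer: -3073/64 ≈ -48.016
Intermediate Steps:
u(-1, 3)/8 - 48 = 1/(8*(-7 - 1)) - 48 = (⅛)/(-8) - 48 = (⅛)*(-⅛) - 48 = -1/64 - 48 = -3073/64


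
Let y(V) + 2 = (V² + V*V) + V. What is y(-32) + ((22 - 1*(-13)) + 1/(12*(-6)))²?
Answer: 16785937/5184 ≈ 3238.0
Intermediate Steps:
y(V) = -2 + V + 2*V² (y(V) = -2 + ((V² + V*V) + V) = -2 + ((V² + V²) + V) = -2 + (2*V² + V) = -2 + (V + 2*V²) = -2 + V + 2*V²)
y(-32) + ((22 - 1*(-13)) + 1/(12*(-6)))² = (-2 - 32 + 2*(-32)²) + ((22 - 1*(-13)) + 1/(12*(-6)))² = (-2 - 32 + 2*1024) + ((22 + 13) + 1/(-72))² = (-2 - 32 + 2048) + (35 - 1/72)² = 2014 + (2519/72)² = 2014 + 6345361/5184 = 16785937/5184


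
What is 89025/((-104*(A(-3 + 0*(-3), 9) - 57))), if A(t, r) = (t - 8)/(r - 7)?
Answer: 3561/260 ≈ 13.696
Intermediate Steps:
A(t, r) = (-8 + t)/(-7 + r)
89025/((-104*(A(-3 + 0*(-3), 9) - 57))) = 89025/((-104*((-8 + (-3 + 0*(-3)))/(-7 + 9) - 57))) = 89025/((-104*((-8 + (-3 + 0))/2 - 57))) = 89025/((-104*((-8 - 3)/2 - 57))) = 89025/((-104*((1/2)*(-11) - 57))) = 89025/((-104*(-11/2 - 57))) = 89025/((-104*(-125/2))) = 89025/6500 = 89025*(1/6500) = 3561/260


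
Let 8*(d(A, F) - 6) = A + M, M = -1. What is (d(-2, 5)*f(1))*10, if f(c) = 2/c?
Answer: 225/2 ≈ 112.50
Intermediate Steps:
d(A, F) = 47/8 + A/8 (d(A, F) = 6 + (A - 1)/8 = 6 + (-1 + A)/8 = 6 + (-⅛ + A/8) = 47/8 + A/8)
(d(-2, 5)*f(1))*10 = ((47/8 + (⅛)*(-2))*(2/1))*10 = ((47/8 - ¼)*(2*1))*10 = ((45/8)*2)*10 = (45/4)*10 = 225/2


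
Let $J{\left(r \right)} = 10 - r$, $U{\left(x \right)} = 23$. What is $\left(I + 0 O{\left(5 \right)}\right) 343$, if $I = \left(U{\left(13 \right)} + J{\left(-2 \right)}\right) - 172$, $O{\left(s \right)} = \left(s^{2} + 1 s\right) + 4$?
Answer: $-46991$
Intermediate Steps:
$O{\left(s \right)} = 4 + s + s^{2}$ ($O{\left(s \right)} = \left(s^{2} + s\right) + 4 = \left(s + s^{2}\right) + 4 = 4 + s + s^{2}$)
$I = -137$ ($I = \left(23 + \left(10 - -2\right)\right) - 172 = \left(23 + \left(10 + 2\right)\right) - 172 = \left(23 + 12\right) - 172 = 35 - 172 = -137$)
$\left(I + 0 O{\left(5 \right)}\right) 343 = \left(-137 + 0 \left(4 + 5 + 5^{2}\right)\right) 343 = \left(-137 + 0 \left(4 + 5 + 25\right)\right) 343 = \left(-137 + 0 \cdot 34\right) 343 = \left(-137 + 0\right) 343 = \left(-137\right) 343 = -46991$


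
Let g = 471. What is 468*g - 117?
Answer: 220311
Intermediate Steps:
468*g - 117 = 468*471 - 117 = 220428 - 117 = 220311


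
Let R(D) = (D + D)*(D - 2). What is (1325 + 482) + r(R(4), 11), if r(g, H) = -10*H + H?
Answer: 1708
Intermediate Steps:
R(D) = 2*D*(-2 + D) (R(D) = (2*D)*(-2 + D) = 2*D*(-2 + D))
r(g, H) = -9*H
(1325 + 482) + r(R(4), 11) = (1325 + 482) - 9*11 = 1807 - 99 = 1708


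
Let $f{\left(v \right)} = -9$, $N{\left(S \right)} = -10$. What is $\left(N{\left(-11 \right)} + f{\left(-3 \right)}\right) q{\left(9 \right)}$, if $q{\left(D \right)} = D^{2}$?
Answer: $-1539$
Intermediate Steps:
$\left(N{\left(-11 \right)} + f{\left(-3 \right)}\right) q{\left(9 \right)} = \left(-10 - 9\right) 9^{2} = \left(-19\right) 81 = -1539$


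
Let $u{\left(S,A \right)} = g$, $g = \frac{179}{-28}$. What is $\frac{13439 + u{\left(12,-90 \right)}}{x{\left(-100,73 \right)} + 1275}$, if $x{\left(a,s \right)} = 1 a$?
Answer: $\frac{376113}{32900} \approx 11.432$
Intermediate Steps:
$g = - \frac{179}{28}$ ($g = 179 \left(- \frac{1}{28}\right) = - \frac{179}{28} \approx -6.3929$)
$u{\left(S,A \right)} = - \frac{179}{28}$
$x{\left(a,s \right)} = a$
$\frac{13439 + u{\left(12,-90 \right)}}{x{\left(-100,73 \right)} + 1275} = \frac{13439 - \frac{179}{28}}{-100 + 1275} = \frac{376113}{28 \cdot 1175} = \frac{376113}{28} \cdot \frac{1}{1175} = \frac{376113}{32900}$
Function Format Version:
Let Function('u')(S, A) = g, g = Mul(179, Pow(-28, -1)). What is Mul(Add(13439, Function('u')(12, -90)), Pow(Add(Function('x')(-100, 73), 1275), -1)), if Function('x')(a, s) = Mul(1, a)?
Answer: Rational(376113, 32900) ≈ 11.432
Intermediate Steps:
g = Rational(-179, 28) (g = Mul(179, Rational(-1, 28)) = Rational(-179, 28) ≈ -6.3929)
Function('u')(S, A) = Rational(-179, 28)
Function('x')(a, s) = a
Mul(Add(13439, Function('u')(12, -90)), Pow(Add(Function('x')(-100, 73), 1275), -1)) = Mul(Add(13439, Rational(-179, 28)), Pow(Add(-100, 1275), -1)) = Mul(Rational(376113, 28), Pow(1175, -1)) = Mul(Rational(376113, 28), Rational(1, 1175)) = Rational(376113, 32900)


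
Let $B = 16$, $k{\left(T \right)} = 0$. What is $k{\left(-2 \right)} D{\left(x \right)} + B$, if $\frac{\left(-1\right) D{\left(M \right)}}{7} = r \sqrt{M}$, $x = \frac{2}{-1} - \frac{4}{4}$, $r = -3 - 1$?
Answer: $16$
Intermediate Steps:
$r = -4$
$x = -3$ ($x = 2 \left(-1\right) - 1 = -2 - 1 = -3$)
$D{\left(M \right)} = 28 \sqrt{M}$ ($D{\left(M \right)} = - 7 \left(- 4 \sqrt{M}\right) = 28 \sqrt{M}$)
$k{\left(-2 \right)} D{\left(x \right)} + B = 0 \cdot 28 \sqrt{-3} + 16 = 0 \cdot 28 i \sqrt{3} + 16 = 0 + 16 = 16$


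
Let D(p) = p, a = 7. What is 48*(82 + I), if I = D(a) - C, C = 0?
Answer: 4272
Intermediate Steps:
I = 7 (I = 7 - 1*0 = 7 + 0 = 7)
48*(82 + I) = 48*(82 + 7) = 48*89 = 4272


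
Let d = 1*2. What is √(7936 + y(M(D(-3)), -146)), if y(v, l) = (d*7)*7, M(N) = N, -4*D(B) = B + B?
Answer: √8034 ≈ 89.633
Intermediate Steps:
D(B) = -B/2 (D(B) = -(B + B)/4 = -B/2)
d = 2
y(v, l) = 98 (y(v, l) = (2*7)*7 = 14*7 = 98)
√(7936 + y(M(D(-3)), -146)) = √(7936 + 98) = √8034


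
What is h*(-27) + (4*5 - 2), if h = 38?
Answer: -1008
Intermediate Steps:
h*(-27) + (4*5 - 2) = 38*(-27) + (4*5 - 2) = -1026 + (20 - 2) = -1026 + 18 = -1008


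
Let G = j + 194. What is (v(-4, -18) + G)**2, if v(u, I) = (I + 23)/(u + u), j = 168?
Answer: 8357881/64 ≈ 1.3059e+5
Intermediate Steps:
v(u, I) = (23 + I)/(2*u) (v(u, I) = (23 + I)/((2*u)) = (23 + I)*(1/(2*u)) = (23 + I)/(2*u))
G = 362 (G = 168 + 194 = 362)
(v(-4, -18) + G)**2 = ((1/2)*(23 - 18)/(-4) + 362)**2 = ((1/2)*(-1/4)*5 + 362)**2 = (-5/8 + 362)**2 = (2891/8)**2 = 8357881/64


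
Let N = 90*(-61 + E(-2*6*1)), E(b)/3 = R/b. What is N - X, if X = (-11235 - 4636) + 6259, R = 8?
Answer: 3942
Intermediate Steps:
E(b) = 24/b (E(b) = 3*(8/b) = 24/b)
X = -9612 (X = -15871 + 6259 = -9612)
N = -5670 (N = 90*(-61 + 24/((-2*6*1))) = 90*(-61 + 24/((-12*1))) = 90*(-61 + 24/(-12)) = 90*(-61 + 24*(-1/12)) = 90*(-61 - 2) = 90*(-63) = -5670)
N - X = -5670 - 1*(-9612) = -5670 + 9612 = 3942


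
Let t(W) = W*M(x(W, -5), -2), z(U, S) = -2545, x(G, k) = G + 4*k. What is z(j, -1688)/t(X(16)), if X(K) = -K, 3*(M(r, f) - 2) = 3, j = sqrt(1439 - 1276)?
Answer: 2545/48 ≈ 53.021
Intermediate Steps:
j = sqrt(163) ≈ 12.767
M(r, f) = 3 (M(r, f) = 2 + (1/3)*3 = 2 + 1 = 3)
t(W) = 3*W (t(W) = W*3 = 3*W)
z(j, -1688)/t(X(16)) = -2545/(3*(-1*16)) = -2545/(3*(-16)) = -2545/(-48) = -2545*(-1/48) = 2545/48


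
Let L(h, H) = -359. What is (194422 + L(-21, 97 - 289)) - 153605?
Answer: 40458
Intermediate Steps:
(194422 + L(-21, 97 - 289)) - 153605 = (194422 - 359) - 153605 = 194063 - 153605 = 40458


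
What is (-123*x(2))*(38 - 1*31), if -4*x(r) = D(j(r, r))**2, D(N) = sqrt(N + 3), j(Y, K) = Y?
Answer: 4305/4 ≈ 1076.3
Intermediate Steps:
D(N) = sqrt(3 + N)
x(r) = -3/4 - r/4 (x(r) = -(3/4 + r/4) = -(3 + r)/4 = -3/4 - r/4)
(-123*x(2))*(38 - 1*31) = (-123*(-3/4 - 1/4*2))*(38 - 1*31) = (-123*(-3/4 - 1/2))*(38 - 31) = -123*(-5/4)*7 = (615/4)*7 = 4305/4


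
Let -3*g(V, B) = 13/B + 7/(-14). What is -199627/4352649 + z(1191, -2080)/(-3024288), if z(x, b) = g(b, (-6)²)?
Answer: -21734270715151/473891909000832 ≈ -0.045863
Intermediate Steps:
g(V, B) = ⅙ - 13/(3*B) (g(V, B) = -(13/B + 7/(-14))/3 = -(13/B + 7*(-1/14))/3 = -(13/B - ½)/3 = -(-½ + 13/B)/3 = ⅙ - 13/(3*B))
z(x, b) = 5/108 (z(x, b) = (-26 + (-6)²)/(6*((-6)²)) = (⅙)*(-26 + 36)/36 = (⅙)*(1/36)*10 = 5/108)
-199627/4352649 + z(1191, -2080)/(-3024288) = -199627/4352649 + (5/108)/(-3024288) = -199627*1/4352649 + (5/108)*(-1/3024288) = -199627/4352649 - 5/326623104 = -21734270715151/473891909000832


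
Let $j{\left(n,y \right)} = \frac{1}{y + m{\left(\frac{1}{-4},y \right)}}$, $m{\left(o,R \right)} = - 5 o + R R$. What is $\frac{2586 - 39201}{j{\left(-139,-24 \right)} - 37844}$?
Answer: $\frac{27009665}{27916256} \approx 0.96752$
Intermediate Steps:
$m{\left(o,R \right)} = R^{2} - 5 o$ ($m{\left(o,R \right)} = - 5 o + R^{2} = R^{2} - 5 o$)
$j{\left(n,y \right)} = \frac{1}{\frac{5}{4} + y + y^{2}}$ ($j{\left(n,y \right)} = \frac{1}{y + \left(y^{2} - \frac{5}{-4}\right)} = \frac{1}{y + \left(y^{2} - - \frac{5}{4}\right)} = \frac{1}{y + \left(y^{2} + \frac{5}{4}\right)} = \frac{1}{y + \left(\frac{5}{4} + y^{2}\right)} = \frac{1}{\frac{5}{4} + y + y^{2}}$)
$\frac{2586 - 39201}{j{\left(-139,-24 \right)} - 37844} = \frac{2586 - 39201}{\frac{4}{5 + 4 \left(-24\right) + 4 \left(-24\right)^{2}} - 37844} = - \frac{36615}{\frac{4}{5 - 96 + 4 \cdot 576} - 37844} = - \frac{36615}{\frac{4}{5 - 96 + 2304} - 37844} = - \frac{36615}{\frac{4}{2213} - 37844} = - \frac{36615}{- \frac{83748768}{2213}} = \left(-36615\right) \left(- \frac{2213}{83748768}\right) = \frac{27009665}{27916256}$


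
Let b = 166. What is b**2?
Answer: 27556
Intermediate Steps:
b**2 = 166**2 = 27556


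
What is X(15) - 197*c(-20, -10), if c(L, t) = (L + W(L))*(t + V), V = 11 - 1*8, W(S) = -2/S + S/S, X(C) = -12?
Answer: -260751/10 ≈ -26075.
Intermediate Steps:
W(S) = 1 - 2/S (W(S) = -2/S + 1 = 1 - 2/S)
V = 3 (V = 11 - 8 = 3)
c(L, t) = (3 + t)*(L + (-2 + L)/L) (c(L, t) = (L + (-2 + L)/L)*(t + 3) = (L + (-2 + L)/L)*(3 + t) = (3 + t)*(L + (-2 + L)/L))
X(15) - 197*c(-20, -10) = -12 - 197*(-6 + 3*(-20) - 10*(-2 - 20) + (-20)**2*(3 - 10))/(-20) = -12 - (-197)*(-6 - 60 - 10*(-22) + 400*(-7))/20 = -12 - (-197)*(-6 - 60 + 220 - 2800)/20 = -12 - (-197)*(-2646)/20 = -12 - 197*1323/10 = -12 - 260631/10 = -260751/10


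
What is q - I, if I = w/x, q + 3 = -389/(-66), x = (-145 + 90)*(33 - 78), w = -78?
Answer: 1609/550 ≈ 2.9255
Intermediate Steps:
x = 2475 (x = -55*(-45) = 2475)
q = 191/66 (q = -3 - 389/(-66) = -3 - 389*(-1/66) = -3 + 389/66 = 191/66 ≈ 2.8939)
I = -26/825 (I = -78/2475 = -78*1/2475 = -26/825 ≈ -0.031515)
q - I = 191/66 - 1*(-26/825) = 191/66 + 26/825 = 1609/550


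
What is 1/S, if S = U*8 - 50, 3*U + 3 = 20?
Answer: -3/14 ≈ -0.21429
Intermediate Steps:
U = 17/3 (U = -1 + (1/3)*20 = -1 + 20/3 = 17/3 ≈ 5.6667)
S = -14/3 (S = (17/3)*8 - 50 = 136/3 - 50 = -14/3 ≈ -4.6667)
1/S = 1/(-14/3) = -3/14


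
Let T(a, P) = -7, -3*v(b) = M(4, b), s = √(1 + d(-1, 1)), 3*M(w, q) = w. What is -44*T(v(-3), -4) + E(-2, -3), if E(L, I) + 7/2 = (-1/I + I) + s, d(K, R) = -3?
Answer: 1811/6 + I*√2 ≈ 301.83 + 1.4142*I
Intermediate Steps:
M(w, q) = w/3
s = I*√2 (s = √(1 - 3) = √(-2) = I*√2 ≈ 1.4142*I)
v(b) = -4/9
E(L, I) = -7/2 + I - 1/I + I*√2 (E(L, I) = -7/2 + ((-1/I + I) + I*√2) = -7/2 + ((I - 1/I) + I*√2) = -7/2 + (I - 1/I + I*√2) = -7/2 + I - 1/I + I*√2)
-44*T(v(-3), -4) + E(-2, -3) = -44*(-7) + (-7/2 - 3 - 1/(-3) + I*√2) = 308 + (-7/2 - 3 - 1*(-⅓) + I*√2) = 308 + (-7/2 - 3 + ⅓ + I*√2) = 308 + (-37/6 + I*√2) = 1811/6 + I*√2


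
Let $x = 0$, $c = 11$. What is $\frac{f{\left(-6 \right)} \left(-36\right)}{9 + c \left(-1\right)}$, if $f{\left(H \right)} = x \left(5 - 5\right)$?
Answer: $0$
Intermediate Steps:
$f{\left(H \right)} = 0$ ($f{\left(H \right)} = 0 \left(5 - 5\right) = 0 \cdot 0 = 0$)
$\frac{f{\left(-6 \right)} \left(-36\right)}{9 + c \left(-1\right)} = \frac{0 \left(-36\right)}{9 + 11 \left(-1\right)} = \frac{0}{9 - 11} = \frac{0}{-2} = 0 \left(- \frac{1}{2}\right) = 0$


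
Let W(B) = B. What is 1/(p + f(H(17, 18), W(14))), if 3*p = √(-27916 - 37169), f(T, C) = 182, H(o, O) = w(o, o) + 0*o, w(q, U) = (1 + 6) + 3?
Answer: 546/121067 - I*√65085/121067 ≈ 0.0045099 - 0.0021072*I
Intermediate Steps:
w(q, U) = 10 (w(q, U) = 7 + 3 = 10)
H(o, O) = 10 (H(o, O) = 10 + 0*o = 10 + 0 = 10)
p = I*√65085/3 (p = √(-27916 - 37169)/3 = √(-65085)/3 = (I*√65085)/3 = I*√65085/3 ≈ 85.039*I)
1/(p + f(H(17, 18), W(14))) = 1/(I*√65085/3 + 182) = 1/(182 + I*√65085/3)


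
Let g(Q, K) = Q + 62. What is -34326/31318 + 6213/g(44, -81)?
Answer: 95470089/1659854 ≈ 57.517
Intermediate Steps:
g(Q, K) = 62 + Q
-34326/31318 + 6213/g(44, -81) = -34326/31318 + 6213/(62 + 44) = -34326*1/31318 + 6213/106 = -17163/15659 + 6213*(1/106) = -17163/15659 + 6213/106 = 95470089/1659854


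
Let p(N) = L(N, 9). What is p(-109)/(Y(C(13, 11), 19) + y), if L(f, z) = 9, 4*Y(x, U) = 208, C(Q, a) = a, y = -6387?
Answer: -9/6335 ≈ -0.0014207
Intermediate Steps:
Y(x, U) = 52 (Y(x, U) = (¼)*208 = 52)
p(N) = 9
p(-109)/(Y(C(13, 11), 19) + y) = 9/(52 - 6387) = 9/(-6335) = 9*(-1/6335) = -9/6335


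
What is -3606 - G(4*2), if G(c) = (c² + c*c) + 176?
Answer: -3910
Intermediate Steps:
G(c) = 176 + 2*c² (G(c) = (c² + c²) + 176 = 2*c² + 176 = 176 + 2*c²)
-3606 - G(4*2) = -3606 - (176 + 2*(4*2)²) = -3606 - (176 + 2*8²) = -3606 - (176 + 2*64) = -3606 - (176 + 128) = -3606 - 1*304 = -3606 - 304 = -3910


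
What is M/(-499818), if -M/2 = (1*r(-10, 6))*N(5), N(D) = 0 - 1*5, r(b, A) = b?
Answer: 50/249909 ≈ 0.00020007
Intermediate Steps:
N(D) = -5 (N(D) = 0 - 5 = -5)
M = -100 (M = -2*1*(-10)*(-5) = -(-20)*(-5) = -2*50 = -100)
M/(-499818) = -100/(-499818) = -100*(-1/499818) = 50/249909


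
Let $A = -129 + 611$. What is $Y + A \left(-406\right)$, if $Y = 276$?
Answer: $-195416$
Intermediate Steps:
$A = 482$
$Y + A \left(-406\right) = 276 + 482 \left(-406\right) = 276 - 195692 = -195416$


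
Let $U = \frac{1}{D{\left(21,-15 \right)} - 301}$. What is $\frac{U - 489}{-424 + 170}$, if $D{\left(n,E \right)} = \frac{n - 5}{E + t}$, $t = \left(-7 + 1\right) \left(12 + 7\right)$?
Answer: $\frac{9497667}{4933315} \approx 1.9252$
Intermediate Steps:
$t = -114$ ($t = \left(-6\right) 19 = -114$)
$D{\left(n,E \right)} = \frac{-5 + n}{-114 + E}$ ($D{\left(n,E \right)} = \frac{n - 5}{E - 114} = \frac{-5 + n}{-114 + E}$)
$U = - \frac{129}{38845}$ ($U = \frac{1}{\frac{-5 + 21}{-114 - 15} - 301} = \frac{1}{\frac{1}{-129} \cdot 16 - 301} = \frac{1}{\left(- \frac{1}{129}\right) 16 - 301} = \frac{1}{- \frac{16}{129} - 301} = \frac{1}{- \frac{38845}{129}} = - \frac{129}{38845} \approx -0.0033209$)
$\frac{U - 489}{-424 + 170} = \frac{- \frac{129}{38845} - 489}{-424 + 170} = - \frac{18995334}{38845 \left(-254\right)} = \left(- \frac{18995334}{38845}\right) \left(- \frac{1}{254}\right) = \frac{9497667}{4933315}$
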